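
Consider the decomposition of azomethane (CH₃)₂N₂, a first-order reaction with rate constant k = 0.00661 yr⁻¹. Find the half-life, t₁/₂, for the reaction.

104.9 yr

Step 1: For a first-order reaction, t₁/₂ = ln(2)/k
Step 2: t₁/₂ = ln(2)/0.00661
Step 3: t₁/₂ = 0.6931/0.00661 = 104.9 yr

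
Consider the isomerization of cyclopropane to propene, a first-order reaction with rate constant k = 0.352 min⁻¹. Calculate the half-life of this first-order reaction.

1.969 min

Step 1: For a first-order reaction, t₁/₂ = ln(2)/k
Step 2: t₁/₂ = ln(2)/0.352
Step 3: t₁/₂ = 0.6931/0.352 = 1.969 min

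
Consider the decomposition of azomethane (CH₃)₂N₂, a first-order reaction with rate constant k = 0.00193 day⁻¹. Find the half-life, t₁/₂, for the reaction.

359.1 day

Step 1: For a first-order reaction, t₁/₂ = ln(2)/k
Step 2: t₁/₂ = ln(2)/0.00193
Step 3: t₁/₂ = 0.6931/0.00193 = 359.1 day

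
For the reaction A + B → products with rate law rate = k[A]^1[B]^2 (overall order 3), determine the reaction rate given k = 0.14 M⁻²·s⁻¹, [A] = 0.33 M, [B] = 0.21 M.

0.002037 M/s

Step 1: The rate law is rate = k[A]^1[B]^2, overall order = 1+2 = 3
Step 2: Substitute values: rate = 0.14 × (0.33)^1 × (0.21)^2
Step 3: rate = 0.14 × 0.33 × 0.0441 = 0.00203742 M/s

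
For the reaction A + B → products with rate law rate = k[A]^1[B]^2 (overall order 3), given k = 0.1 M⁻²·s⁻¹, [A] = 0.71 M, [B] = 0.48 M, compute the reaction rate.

0.01636 M/s

Step 1: The rate law is rate = k[A]^1[B]^2, overall order = 1+2 = 3
Step 2: Substitute values: rate = 0.1 × (0.71)^1 × (0.48)^2
Step 3: rate = 0.1 × 0.71 × 0.2304 = 0.0163584 M/s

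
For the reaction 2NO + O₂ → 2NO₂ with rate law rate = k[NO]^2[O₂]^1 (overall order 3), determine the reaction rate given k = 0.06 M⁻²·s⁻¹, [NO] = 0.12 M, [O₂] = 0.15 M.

0.0001296 M/s

Step 1: The rate law is rate = k[NO]^2[O₂]^1, overall order = 2+1 = 3
Step 2: Substitute values: rate = 0.06 × (0.12)^2 × (0.15)^1
Step 3: rate = 0.06 × 0.0144 × 0.15 = 0.0001296 M/s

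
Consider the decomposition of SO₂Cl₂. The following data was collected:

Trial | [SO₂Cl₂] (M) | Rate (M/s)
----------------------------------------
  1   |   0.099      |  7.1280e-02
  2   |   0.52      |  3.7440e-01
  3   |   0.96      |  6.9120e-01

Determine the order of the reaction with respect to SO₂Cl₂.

first order (1)

Step 1: Compare trials to find order n where rate₂/rate₁ = ([SO₂Cl₂]₂/[SO₂Cl₂]₁)^n
Step 2: rate₂/rate₁ = 3.7440e-01/7.1280e-02 = 5.253
Step 3: [SO₂Cl₂]₂/[SO₂Cl₂]₁ = 0.52/0.099 = 5.253
Step 4: n = ln(5.253)/ln(5.253) = 1.00 ≈ 1
Step 5: The reaction is first order in SO₂Cl₂.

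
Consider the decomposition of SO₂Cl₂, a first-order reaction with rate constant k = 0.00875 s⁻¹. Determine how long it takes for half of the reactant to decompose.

79.22 s

Step 1: For a first-order reaction, t₁/₂ = ln(2)/k
Step 2: t₁/₂ = ln(2)/0.00875
Step 3: t₁/₂ = 0.6931/0.00875 = 79.22 s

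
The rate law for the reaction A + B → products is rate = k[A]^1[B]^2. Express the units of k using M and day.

M⁻²·day⁻¹

Step 1: Overall order = 1 + 2 = 3.
Step 2: rate has units M·day⁻¹; [A]^1[B]^2 has units M^3.
Step 3: k = rate/([A]^1[B]^2), so units of k = M^(1-3)·day⁻¹ = M⁻²·day⁻¹.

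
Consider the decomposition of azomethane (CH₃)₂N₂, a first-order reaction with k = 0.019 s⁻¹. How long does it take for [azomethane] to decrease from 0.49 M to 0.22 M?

42.15 s

Step 1: For first-order: t = ln([azomethane]₀/[azomethane])/k
Step 2: t = ln(0.49/0.22)/0.019
Step 3: t = ln(2.227)/0.019
Step 4: t = 0.8008/0.019 = 42.15 s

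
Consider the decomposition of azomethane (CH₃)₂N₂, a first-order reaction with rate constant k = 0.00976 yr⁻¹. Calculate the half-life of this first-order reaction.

71.02 yr

Step 1: For a first-order reaction, t₁/₂ = ln(2)/k
Step 2: t₁/₂ = ln(2)/0.00976
Step 3: t₁/₂ = 0.6931/0.00976 = 71.02 yr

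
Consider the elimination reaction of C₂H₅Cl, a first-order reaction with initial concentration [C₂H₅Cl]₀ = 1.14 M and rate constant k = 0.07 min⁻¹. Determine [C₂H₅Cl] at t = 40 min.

0.06932 M

Step 1: For a first-order reaction: [C₂H₅Cl] = [C₂H₅Cl]₀ × e^(-kt)
Step 2: [C₂H₅Cl] = 1.14 × e^(-0.07 × 40)
Step 3: [C₂H₅Cl] = 1.14 × e^(-2.8)
Step 4: [C₂H₅Cl] = 1.14 × 0.0608101 = 0.06932 M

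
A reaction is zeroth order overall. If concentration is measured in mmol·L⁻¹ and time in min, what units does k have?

mmol·L⁻¹·min⁻¹

Step 1: For overall order n, rate = k × (concentration)^n.
Step 2: Rate has units mmol·L⁻¹·min⁻¹; concentration term has units (mmol·L⁻¹)^0.
Step 3: k = rate / (concentration)^n, so units of k = (mmol·L⁻¹)^(1-0)·min⁻¹ = mmol·L⁻¹·min⁻¹.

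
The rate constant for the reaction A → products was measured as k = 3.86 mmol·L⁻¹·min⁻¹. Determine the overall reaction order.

zeroth order (0)

Step 1: The units of k for an nth-order reaction are (concentration)^(1-n)·(time)⁻¹.
Step 2: Here k has units mmol·L⁻¹·min⁻¹, so the concentration exponent is 1.
Step 3: 1 - n = 1 ⇒ n = 0. The reaction is zeroth order.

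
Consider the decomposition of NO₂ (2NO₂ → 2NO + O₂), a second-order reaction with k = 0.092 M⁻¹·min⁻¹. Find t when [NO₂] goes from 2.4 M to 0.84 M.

8.411 min

Step 1: For second-order: t = (1/[NO₂] - 1/[NO₂]₀)/k
Step 2: t = (1/0.84 - 1/2.4)/0.092
Step 3: t = (1.19 - 0.4167)/0.092
Step 4: t = 0.7738/0.092 = 8.411 min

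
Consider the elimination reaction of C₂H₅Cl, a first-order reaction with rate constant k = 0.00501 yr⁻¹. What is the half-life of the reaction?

138.4 yr

Step 1: For a first-order reaction, t₁/₂ = ln(2)/k
Step 2: t₁/₂ = ln(2)/0.00501
Step 3: t₁/₂ = 0.6931/0.00501 = 138.4 yr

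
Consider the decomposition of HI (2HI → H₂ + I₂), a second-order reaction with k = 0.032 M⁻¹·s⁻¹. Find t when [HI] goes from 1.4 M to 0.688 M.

23.1 s

Step 1: For second-order: t = (1/[HI] - 1/[HI]₀)/k
Step 2: t = (1/0.688 - 1/1.4)/0.032
Step 3: t = (1.453 - 0.7143)/0.032
Step 4: t = 0.7392/0.032 = 23.1 s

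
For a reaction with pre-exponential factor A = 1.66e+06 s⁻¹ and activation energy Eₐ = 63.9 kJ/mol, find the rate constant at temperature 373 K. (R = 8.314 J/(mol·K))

1.87e-03 s⁻¹

Step 1: Use the Arrhenius equation: k = A × exp(-Eₐ/RT)
Step 2: Convert Eₐ to J/mol: 63.9 kJ/mol = 63900 J/mol
Step 3: Calculate the exponent: -Eₐ/(RT) = -63900/(8.314 × 373) = -20.60545
Step 4: k = 1.66e+06 × exp(-20.60545)
Step 5: k = 1.66e+06 × 1.12504e-09 = 1.8676e-03 s⁻¹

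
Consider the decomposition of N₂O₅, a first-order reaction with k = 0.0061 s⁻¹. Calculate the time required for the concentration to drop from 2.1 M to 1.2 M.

91.74 s

Step 1: For first-order: t = ln([N₂O₅]₀/[N₂O₅])/k
Step 2: t = ln(2.1/1.2)/0.0061
Step 3: t = ln(1.75)/0.0061
Step 4: t = 0.5596/0.0061 = 91.74 s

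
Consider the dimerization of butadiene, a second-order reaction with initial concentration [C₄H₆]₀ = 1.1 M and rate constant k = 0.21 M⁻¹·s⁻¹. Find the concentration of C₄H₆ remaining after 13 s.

0.2748 M

Step 1: For a second-order reaction: 1/[C₄H₆] = 1/[C₄H₆]₀ + kt
Step 2: 1/[C₄H₆] = 1/1.1 + 0.21 × 13
Step 3: 1/[C₄H₆] = 0.9091 + 2.73 = 3.639
Step 4: [C₄H₆] = 1/3.639 = 0.2748 M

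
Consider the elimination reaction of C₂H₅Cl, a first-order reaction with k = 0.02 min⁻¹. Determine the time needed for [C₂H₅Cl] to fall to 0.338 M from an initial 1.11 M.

59.45 min

Step 1: For first-order: t = ln([C₂H₅Cl]₀/[C₂H₅Cl])/k
Step 2: t = ln(1.11/0.338)/0.02
Step 3: t = ln(3.284)/0.02
Step 4: t = 1.189/0.02 = 59.45 min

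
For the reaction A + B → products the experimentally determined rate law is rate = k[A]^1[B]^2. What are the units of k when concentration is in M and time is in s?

M⁻²·s⁻¹

Step 1: Overall order = 1 + 2 = 3.
Step 2: rate has units M·s⁻¹; [A]^1[B]^2 has units M^3.
Step 3: k = rate/([A]^1[B]^2), so units of k = M^(1-3)·s⁻¹ = M⁻²·s⁻¹.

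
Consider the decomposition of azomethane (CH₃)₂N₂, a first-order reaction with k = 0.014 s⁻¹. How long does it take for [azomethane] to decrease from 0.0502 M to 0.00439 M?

174 s

Step 1: For first-order: t = ln([azomethane]₀/[azomethane])/k
Step 2: t = ln(0.0502/0.00439)/0.014
Step 3: t = ln(11.44)/0.014
Step 4: t = 2.437/0.014 = 174 s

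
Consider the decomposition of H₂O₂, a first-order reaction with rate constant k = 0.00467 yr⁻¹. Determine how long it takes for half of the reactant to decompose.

148.4 yr

Step 1: For a first-order reaction, t₁/₂ = ln(2)/k
Step 2: t₁/₂ = ln(2)/0.00467
Step 3: t₁/₂ = 0.6931/0.00467 = 148.4 yr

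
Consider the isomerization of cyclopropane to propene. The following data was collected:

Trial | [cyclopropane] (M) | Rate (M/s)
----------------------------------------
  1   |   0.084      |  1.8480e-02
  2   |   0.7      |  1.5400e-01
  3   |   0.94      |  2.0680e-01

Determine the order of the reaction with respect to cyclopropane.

first order (1)

Step 1: Compare trials to find order n where rate₂/rate₁ = ([cyclopropane]₂/[cyclopropane]₁)^n
Step 2: rate₂/rate₁ = 1.5400e-01/1.8480e-02 = 8.333
Step 3: [cyclopropane]₂/[cyclopropane]₁ = 0.7/0.084 = 8.333
Step 4: n = ln(8.333)/ln(8.333) = 1.00 ≈ 1
Step 5: The reaction is first order in cyclopropane.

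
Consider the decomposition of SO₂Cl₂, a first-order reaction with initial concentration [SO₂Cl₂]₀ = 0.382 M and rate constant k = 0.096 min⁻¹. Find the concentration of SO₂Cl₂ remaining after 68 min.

0.0005585 M

Step 1: For a first-order reaction: [SO₂Cl₂] = [SO₂Cl₂]₀ × e^(-kt)
Step 2: [SO₂Cl₂] = 0.382 × e^(-0.096 × 68)
Step 3: [SO₂Cl₂] = 0.382 × e^(-6.528)
Step 4: [SO₂Cl₂] = 0.382 × 0.00146193 = 0.0005585 M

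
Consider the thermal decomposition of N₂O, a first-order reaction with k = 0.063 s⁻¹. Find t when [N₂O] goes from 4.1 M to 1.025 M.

22 s

Step 1: For first-order: t = ln([N₂O]₀/[N₂O])/k
Step 2: t = ln(4.1/1.025)/0.063
Step 3: t = ln(4)/0.063
Step 4: t = 1.386/0.063 = 22 s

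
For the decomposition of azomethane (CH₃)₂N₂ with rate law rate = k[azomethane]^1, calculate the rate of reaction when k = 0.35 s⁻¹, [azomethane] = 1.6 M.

0.56 M/s

Step 1: Identify the rate law: rate = k[azomethane]^1
Step 2: Substitute values: rate = 0.35 × (1.6)^1
Step 3: Calculate: rate = 0.35 × 1.6 = 0.56 M/s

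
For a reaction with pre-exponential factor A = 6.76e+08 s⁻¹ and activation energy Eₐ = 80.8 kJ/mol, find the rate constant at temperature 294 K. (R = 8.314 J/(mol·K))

2.98e-06 s⁻¹

Step 1: Use the Arrhenius equation: k = A × exp(-Eₐ/RT)
Step 2: Convert Eₐ to J/mol: 80.8 kJ/mol = 80800 J/mol
Step 3: Calculate the exponent: -Eₐ/(RT) = -80800/(8.314 × 294) = -33.05628
Step 4: k = 6.76e+08 × exp(-33.05628)
Step 5: k = 6.76e+08 × 4.40393e-15 = 2.9771e-06 s⁻¹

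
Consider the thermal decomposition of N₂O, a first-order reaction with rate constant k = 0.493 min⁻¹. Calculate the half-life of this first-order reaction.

1.406 min

Step 1: For a first-order reaction, t₁/₂ = ln(2)/k
Step 2: t₁/₂ = ln(2)/0.493
Step 3: t₁/₂ = 0.6931/0.493 = 1.406 min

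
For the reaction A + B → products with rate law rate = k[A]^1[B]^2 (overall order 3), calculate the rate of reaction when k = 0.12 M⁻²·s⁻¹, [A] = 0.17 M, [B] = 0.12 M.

0.0002938 M/s

Step 1: The rate law is rate = k[A]^1[B]^2, overall order = 1+2 = 3
Step 2: Substitute values: rate = 0.12 × (0.17)^1 × (0.12)^2
Step 3: rate = 0.12 × 0.17 × 0.0144 = 0.00029376 M/s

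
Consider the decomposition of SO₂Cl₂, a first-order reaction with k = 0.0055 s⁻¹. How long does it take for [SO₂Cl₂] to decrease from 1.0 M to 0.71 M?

62.27 s

Step 1: For first-order: t = ln([SO₂Cl₂]₀/[SO₂Cl₂])/k
Step 2: t = ln(1.0/0.71)/0.0055
Step 3: t = ln(1.408)/0.0055
Step 4: t = 0.3425/0.0055 = 62.27 s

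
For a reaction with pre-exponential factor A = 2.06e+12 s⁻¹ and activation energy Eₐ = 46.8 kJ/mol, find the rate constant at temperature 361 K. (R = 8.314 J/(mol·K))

3.48e+05 s⁻¹

Step 1: Use the Arrhenius equation: k = A × exp(-Eₐ/RT)
Step 2: Convert Eₐ to J/mol: 46.8 kJ/mol = 46800 J/mol
Step 3: Calculate the exponent: -Eₐ/(RT) = -46800/(8.314 × 361) = -15.59296
Step 4: k = 2.06e+12 × exp(-15.59296)
Step 5: k = 2.06e+12 × 1.69069e-07 = 3.4828e+05 s⁻¹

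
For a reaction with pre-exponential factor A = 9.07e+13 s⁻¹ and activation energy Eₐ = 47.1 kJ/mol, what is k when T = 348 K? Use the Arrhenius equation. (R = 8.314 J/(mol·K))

7.72e+06 s⁻¹

Step 1: Use the Arrhenius equation: k = A × exp(-Eₐ/RT)
Step 2: Convert Eₐ to J/mol: 47.1 kJ/mol = 47100 J/mol
Step 3: Calculate the exponent: -Eₐ/(RT) = -47100/(8.314 × 348) = -16.27915
Step 4: k = 9.07e+13 × exp(-16.27915)
Step 5: k = 9.07e+13 × 8.51246e-08 = 7.7208e+06 s⁻¹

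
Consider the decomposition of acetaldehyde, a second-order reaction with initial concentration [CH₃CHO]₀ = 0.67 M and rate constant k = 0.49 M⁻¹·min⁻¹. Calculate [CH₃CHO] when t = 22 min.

0.08148 M

Step 1: For a second-order reaction: 1/[CH₃CHO] = 1/[CH₃CHO]₀ + kt
Step 2: 1/[CH₃CHO] = 1/0.67 + 0.49 × 22
Step 3: 1/[CH₃CHO] = 1.493 + 10.78 = 12.27
Step 4: [CH₃CHO] = 1/12.27 = 0.08148 M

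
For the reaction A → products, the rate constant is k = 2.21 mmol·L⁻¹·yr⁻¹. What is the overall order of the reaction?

zeroth order (0)

Step 1: The units of k for an nth-order reaction are (concentration)^(1-n)·(time)⁻¹.
Step 2: Here k has units mmol·L⁻¹·yr⁻¹, so the concentration exponent is 1.
Step 3: 1 - n = 1 ⇒ n = 0. The reaction is zeroth order.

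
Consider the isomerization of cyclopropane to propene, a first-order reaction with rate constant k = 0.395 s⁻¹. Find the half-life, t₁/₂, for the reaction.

1.755 s

Step 1: For a first-order reaction, t₁/₂ = ln(2)/k
Step 2: t₁/₂ = ln(2)/0.395
Step 3: t₁/₂ = 0.6931/0.395 = 1.755 s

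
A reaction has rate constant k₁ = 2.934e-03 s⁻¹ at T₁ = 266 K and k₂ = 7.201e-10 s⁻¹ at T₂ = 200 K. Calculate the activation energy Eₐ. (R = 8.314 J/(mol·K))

102.0 kJ/mol

Step 1: Use the two-temperature Arrhenius form: ln(k₂/k₁) = -Eₐ/R × (1/T₂ - 1/T₁)
Step 2: ln(k₂/k₁) = ln(7.201e-10/2.934e-03) = ln(2.45433e-07) = -15.2202
Step 3: 1/T₂ - 1/T₁ = 1/200 - 1/266 = 1.240602e-03 K⁻¹
Step 4: Eₐ = -R × ln(k₂/k₁) / (1/T₂ - 1/T₁) = -8.314 × -15.2202 / 1.240602e-03
Step 5: Eₐ = 1.0200e+05 J/mol = 102.0 kJ/mol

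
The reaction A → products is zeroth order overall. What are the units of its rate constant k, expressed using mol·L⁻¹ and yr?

mol·L⁻¹·yr⁻¹

Step 1: For overall order n, rate = k × (concentration)^n.
Step 2: Rate has units mol·L⁻¹·yr⁻¹; concentration term has units (mol·L⁻¹)^0.
Step 3: k = rate / (concentration)^n, so units of k = (mol·L⁻¹)^(1-0)·yr⁻¹ = mol·L⁻¹·yr⁻¹.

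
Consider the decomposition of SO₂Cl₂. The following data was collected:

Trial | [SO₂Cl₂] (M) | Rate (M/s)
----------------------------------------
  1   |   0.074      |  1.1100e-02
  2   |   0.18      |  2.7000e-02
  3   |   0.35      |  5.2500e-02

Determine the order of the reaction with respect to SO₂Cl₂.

first order (1)

Step 1: Compare trials to find order n where rate₂/rate₁ = ([SO₂Cl₂]₂/[SO₂Cl₂]₁)^n
Step 2: rate₂/rate₁ = 2.7000e-02/1.1100e-02 = 2.432
Step 3: [SO₂Cl₂]₂/[SO₂Cl₂]₁ = 0.18/0.074 = 2.432
Step 4: n = ln(2.432)/ln(2.432) = 1.00 ≈ 1
Step 5: The reaction is first order in SO₂Cl₂.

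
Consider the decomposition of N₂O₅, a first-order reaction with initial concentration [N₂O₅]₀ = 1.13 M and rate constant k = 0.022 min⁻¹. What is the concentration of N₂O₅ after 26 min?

0.6378 M

Step 1: For a first-order reaction: [N₂O₅] = [N₂O₅]₀ × e^(-kt)
Step 2: [N₂O₅] = 1.13 × e^(-0.022 × 26)
Step 3: [N₂O₅] = 1.13 × e^(-0.572)
Step 4: [N₂O₅] = 1.13 × 0.564396 = 0.6378 M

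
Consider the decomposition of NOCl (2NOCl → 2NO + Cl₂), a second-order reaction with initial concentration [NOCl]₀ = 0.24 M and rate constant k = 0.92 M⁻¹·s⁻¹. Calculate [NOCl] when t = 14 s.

0.05866 M

Step 1: For a second-order reaction: 1/[NOCl] = 1/[NOCl]₀ + kt
Step 2: 1/[NOCl] = 1/0.24 + 0.92 × 14
Step 3: 1/[NOCl] = 4.167 + 12.88 = 17.05
Step 4: [NOCl] = 1/17.05 = 0.05866 M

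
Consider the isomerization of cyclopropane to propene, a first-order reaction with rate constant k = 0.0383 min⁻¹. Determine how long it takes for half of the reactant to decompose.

18.1 min

Step 1: For a first-order reaction, t₁/₂ = ln(2)/k
Step 2: t₁/₂ = ln(2)/0.0383
Step 3: t₁/₂ = 0.6931/0.0383 = 18.1 min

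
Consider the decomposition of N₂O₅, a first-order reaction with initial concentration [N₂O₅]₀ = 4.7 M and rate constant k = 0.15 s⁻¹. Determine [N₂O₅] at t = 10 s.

1.049 M

Step 1: For a first-order reaction: [N₂O₅] = [N₂O₅]₀ × e^(-kt)
Step 2: [N₂O₅] = 4.7 × e^(-0.15 × 10)
Step 3: [N₂O₅] = 4.7 × e^(-1.5)
Step 4: [N₂O₅] = 4.7 × 0.22313 = 1.049 M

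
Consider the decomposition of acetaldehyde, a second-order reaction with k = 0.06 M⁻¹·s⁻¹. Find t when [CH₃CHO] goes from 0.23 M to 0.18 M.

20.13 s

Step 1: For second-order: t = (1/[CH₃CHO] - 1/[CH₃CHO]₀)/k
Step 2: t = (1/0.18 - 1/0.23)/0.06
Step 3: t = (5.556 - 4.348)/0.06
Step 4: t = 1.208/0.06 = 20.13 s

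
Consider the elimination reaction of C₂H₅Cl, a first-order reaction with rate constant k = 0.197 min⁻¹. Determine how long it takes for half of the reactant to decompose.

3.519 min

Step 1: For a first-order reaction, t₁/₂ = ln(2)/k
Step 2: t₁/₂ = ln(2)/0.197
Step 3: t₁/₂ = 0.6931/0.197 = 3.519 min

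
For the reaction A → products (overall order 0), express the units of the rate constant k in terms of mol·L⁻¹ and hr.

mol·L⁻¹·hr⁻¹

Step 1: For overall order n, rate = k × (concentration)^n.
Step 2: Rate has units mol·L⁻¹·hr⁻¹; concentration term has units (mol·L⁻¹)^0.
Step 3: k = rate / (concentration)^n, so units of k = (mol·L⁻¹)^(1-0)·hr⁻¹ = mol·L⁻¹·hr⁻¹.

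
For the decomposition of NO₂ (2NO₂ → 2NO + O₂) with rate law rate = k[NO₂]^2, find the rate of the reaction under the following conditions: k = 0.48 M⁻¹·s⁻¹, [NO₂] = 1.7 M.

1.387 M/s

Step 1: Identify the rate law: rate = k[NO₂]^2
Step 2: Substitute values: rate = 0.48 × (1.7)^2
Step 3: Calculate: rate = 0.48 × 2.89 = 1.3872 M/s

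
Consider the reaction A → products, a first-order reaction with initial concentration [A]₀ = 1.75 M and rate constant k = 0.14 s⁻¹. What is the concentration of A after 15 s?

0.2143 M

Step 1: For a first-order reaction: [A] = [A]₀ × e^(-kt)
Step 2: [A] = 1.75 × e^(-0.14 × 15)
Step 3: [A] = 1.75 × e^(-2.1)
Step 4: [A] = 1.75 × 0.122456 = 0.2143 M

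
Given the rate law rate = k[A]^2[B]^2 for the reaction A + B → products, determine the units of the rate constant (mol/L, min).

(mol/L)⁻³·min⁻¹

Step 1: Overall order = 2 + 2 = 4.
Step 2: rate has units mol/L·min⁻¹; [A]^2[B]^2 has units (mol/L)^4.
Step 3: k = rate/([A]^2[B]^2), so units of k = (mol/L)^(1-4)·min⁻¹ = (mol/L)⁻³·min⁻¹.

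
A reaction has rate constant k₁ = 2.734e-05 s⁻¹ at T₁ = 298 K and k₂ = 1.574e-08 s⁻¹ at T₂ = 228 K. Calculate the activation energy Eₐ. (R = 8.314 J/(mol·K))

60.2 kJ/mol

Step 1: Use the two-temperature Arrhenius form: ln(k₂/k₁) = -Eₐ/R × (1/T₂ - 1/T₁)
Step 2: ln(k₂/k₁) = ln(1.574e-08/2.734e-05) = ln(0.000575713) = -7.4599
Step 3: 1/T₂ - 1/T₁ = 1/228 - 1/298 = 1.030260e-03 K⁻¹
Step 4: Eₐ = -R × ln(k₂/k₁) / (1/T₂ - 1/T₁) = -8.314 × -7.4599 / 1.030260e-03
Step 5: Eₐ = 6.0200e+04 J/mol = 60.2 kJ/mol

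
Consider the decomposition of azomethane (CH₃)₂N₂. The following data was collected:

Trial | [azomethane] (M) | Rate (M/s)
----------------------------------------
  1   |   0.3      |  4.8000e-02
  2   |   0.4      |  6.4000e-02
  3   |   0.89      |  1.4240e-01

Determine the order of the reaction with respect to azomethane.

first order (1)

Step 1: Compare trials to find order n where rate₂/rate₁ = ([azomethane]₂/[azomethane]₁)^n
Step 2: rate₂/rate₁ = 6.4000e-02/4.8000e-02 = 1.333
Step 3: [azomethane]₂/[azomethane]₁ = 0.4/0.3 = 1.333
Step 4: n = ln(1.333)/ln(1.333) = 1.00 ≈ 1
Step 5: The reaction is first order in azomethane.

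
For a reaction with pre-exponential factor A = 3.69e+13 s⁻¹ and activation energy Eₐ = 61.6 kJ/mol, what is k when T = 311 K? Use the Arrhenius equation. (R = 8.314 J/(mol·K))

1.66e+03 s⁻¹

Step 1: Use the Arrhenius equation: k = A × exp(-Eₐ/RT)
Step 2: Convert Eₐ to J/mol: 61.6 kJ/mol = 61600 J/mol
Step 3: Calculate the exponent: -Eₐ/(RT) = -61600/(8.314 × 311) = -23.82376
Step 4: k = 3.69e+13 × exp(-23.82376)
Step 5: k = 3.69e+13 × 4.50269e-11 = 1.6615e+03 s⁻¹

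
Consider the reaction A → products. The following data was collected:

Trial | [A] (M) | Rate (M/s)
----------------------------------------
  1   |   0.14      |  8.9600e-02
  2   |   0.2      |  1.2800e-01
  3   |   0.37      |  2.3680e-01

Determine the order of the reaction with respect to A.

first order (1)

Step 1: Compare trials to find order n where rate₂/rate₁ = ([A]₂/[A]₁)^n
Step 2: rate₂/rate₁ = 1.2800e-01/8.9600e-02 = 1.429
Step 3: [A]₂/[A]₁ = 0.2/0.14 = 1.429
Step 4: n = ln(1.429)/ln(1.429) = 1.00 ≈ 1
Step 5: The reaction is first order in A.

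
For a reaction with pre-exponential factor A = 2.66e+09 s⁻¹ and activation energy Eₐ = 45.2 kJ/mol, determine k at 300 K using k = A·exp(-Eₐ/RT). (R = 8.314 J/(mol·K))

3.59e+01 s⁻¹

Step 1: Use the Arrhenius equation: k = A × exp(-Eₐ/RT)
Step 2: Convert Eₐ to J/mol: 45.2 kJ/mol = 45200 J/mol
Step 3: Calculate the exponent: -Eₐ/(RT) = -45200/(8.314 × 300) = -18.12204
Step 4: k = 2.66e+09 × exp(-18.12204)
Step 5: k = 2.66e+09 × 1.34803e-08 = 3.5858e+01 s⁻¹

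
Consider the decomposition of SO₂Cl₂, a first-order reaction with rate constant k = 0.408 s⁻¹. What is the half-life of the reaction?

1.699 s

Step 1: For a first-order reaction, t₁/₂ = ln(2)/k
Step 2: t₁/₂ = ln(2)/0.408
Step 3: t₁/₂ = 0.6931/0.408 = 1.699 s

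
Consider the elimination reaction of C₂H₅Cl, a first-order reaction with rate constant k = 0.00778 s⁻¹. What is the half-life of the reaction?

89.09 s

Step 1: For a first-order reaction, t₁/₂ = ln(2)/k
Step 2: t₁/₂ = ln(2)/0.00778
Step 3: t₁/₂ = 0.6931/0.00778 = 89.09 s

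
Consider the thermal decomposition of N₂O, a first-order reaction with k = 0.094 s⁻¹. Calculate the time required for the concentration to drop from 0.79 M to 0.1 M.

21.99 s

Step 1: For first-order: t = ln([N₂O]₀/[N₂O])/k
Step 2: t = ln(0.79/0.1)/0.094
Step 3: t = ln(7.9)/0.094
Step 4: t = 2.067/0.094 = 21.99 s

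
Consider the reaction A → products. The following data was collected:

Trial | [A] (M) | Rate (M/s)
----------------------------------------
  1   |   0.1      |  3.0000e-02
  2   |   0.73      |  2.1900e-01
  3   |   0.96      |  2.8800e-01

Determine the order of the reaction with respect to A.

first order (1)

Step 1: Compare trials to find order n where rate₂/rate₁ = ([A]₂/[A]₁)^n
Step 2: rate₂/rate₁ = 2.1900e-01/3.0000e-02 = 7.3
Step 3: [A]₂/[A]₁ = 0.73/0.1 = 7.3
Step 4: n = ln(7.3)/ln(7.3) = 1.00 ≈ 1
Step 5: The reaction is first order in A.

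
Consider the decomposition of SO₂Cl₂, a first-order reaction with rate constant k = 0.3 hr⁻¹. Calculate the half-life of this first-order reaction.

2.31 hr

Step 1: For a first-order reaction, t₁/₂ = ln(2)/k
Step 2: t₁/₂ = ln(2)/0.3
Step 3: t₁/₂ = 0.6931/0.3 = 2.31 hr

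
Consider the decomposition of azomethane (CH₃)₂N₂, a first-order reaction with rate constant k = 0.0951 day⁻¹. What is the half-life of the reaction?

7.289 day

Step 1: For a first-order reaction, t₁/₂ = ln(2)/k
Step 2: t₁/₂ = ln(2)/0.0951
Step 3: t₁/₂ = 0.6931/0.0951 = 7.289 day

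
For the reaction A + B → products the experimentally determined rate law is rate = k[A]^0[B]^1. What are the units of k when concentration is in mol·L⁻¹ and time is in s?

s⁻¹

Step 1: Overall order = 0 + 1 = 1.
Step 2: rate has units mol·L⁻¹·s⁻¹; [A]^0[B]^1 has units (mol·L⁻¹)^1.
Step 3: k = rate/([A]^0[B]^1), so units of k = (mol·L⁻¹)^(1-1)·s⁻¹ = s⁻¹.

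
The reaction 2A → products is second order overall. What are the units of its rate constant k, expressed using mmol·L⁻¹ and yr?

(mmol·L⁻¹)⁻¹·yr⁻¹

Step 1: For overall order n, rate = k × (concentration)^n.
Step 2: Rate has units mmol·L⁻¹·yr⁻¹; concentration term has units (mmol·L⁻¹)^2.
Step 3: k = rate / (concentration)^n, so units of k = (mmol·L⁻¹)^(1-2)·yr⁻¹ = (mmol·L⁻¹)⁻¹·yr⁻¹.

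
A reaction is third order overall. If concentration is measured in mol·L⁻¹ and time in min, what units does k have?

(mol·L⁻¹)⁻²·min⁻¹

Step 1: For overall order n, rate = k × (concentration)^n.
Step 2: Rate has units mol·L⁻¹·min⁻¹; concentration term has units (mol·L⁻¹)^3.
Step 3: k = rate / (concentration)^n, so units of k = (mol·L⁻¹)^(1-3)·min⁻¹ = (mol·L⁻¹)⁻²·min⁻¹.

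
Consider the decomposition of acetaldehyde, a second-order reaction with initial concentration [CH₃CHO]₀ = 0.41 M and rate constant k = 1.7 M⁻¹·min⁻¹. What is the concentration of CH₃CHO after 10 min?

0.05144 M

Step 1: For a second-order reaction: 1/[CH₃CHO] = 1/[CH₃CHO]₀ + kt
Step 2: 1/[CH₃CHO] = 1/0.41 + 1.7 × 10
Step 3: 1/[CH₃CHO] = 2.439 + 17 = 19.44
Step 4: [CH₃CHO] = 1/19.44 = 0.05144 M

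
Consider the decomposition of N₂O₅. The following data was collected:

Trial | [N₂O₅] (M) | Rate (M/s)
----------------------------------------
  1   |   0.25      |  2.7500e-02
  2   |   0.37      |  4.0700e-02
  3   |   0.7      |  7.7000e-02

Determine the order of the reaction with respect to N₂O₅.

first order (1)

Step 1: Compare trials to find order n where rate₂/rate₁ = ([N₂O₅]₂/[N₂O₅]₁)^n
Step 2: rate₂/rate₁ = 4.0700e-02/2.7500e-02 = 1.48
Step 3: [N₂O₅]₂/[N₂O₅]₁ = 0.37/0.25 = 1.48
Step 4: n = ln(1.48)/ln(1.48) = 1.00 ≈ 1
Step 5: The reaction is first order in N₂O₅.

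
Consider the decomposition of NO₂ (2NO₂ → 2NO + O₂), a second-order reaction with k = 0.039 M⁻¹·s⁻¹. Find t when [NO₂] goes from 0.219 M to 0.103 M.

131.9 s

Step 1: For second-order: t = (1/[NO₂] - 1/[NO₂]₀)/k
Step 2: t = (1/0.103 - 1/0.219)/0.039
Step 3: t = (9.709 - 4.566)/0.039
Step 4: t = 5.143/0.039 = 131.9 s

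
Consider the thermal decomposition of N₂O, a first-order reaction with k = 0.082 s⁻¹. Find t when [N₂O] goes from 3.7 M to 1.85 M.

8.453 s

Step 1: For first-order: t = ln([N₂O]₀/[N₂O])/k
Step 2: t = ln(3.7/1.85)/0.082
Step 3: t = ln(2)/0.082
Step 4: t = 0.6931/0.082 = 8.453 s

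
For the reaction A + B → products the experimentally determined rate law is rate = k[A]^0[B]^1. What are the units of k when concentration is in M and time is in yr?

yr⁻¹

Step 1: Overall order = 0 + 1 = 1.
Step 2: rate has units M·yr⁻¹; [A]^0[B]^1 has units M^1.
Step 3: k = rate/([A]^0[B]^1), so units of k = M^(1-1)·yr⁻¹ = yr⁻¹.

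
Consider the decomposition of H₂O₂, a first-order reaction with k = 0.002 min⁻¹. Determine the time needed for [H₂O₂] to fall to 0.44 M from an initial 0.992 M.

406.5 min

Step 1: For first-order: t = ln([H₂O₂]₀/[H₂O₂])/k
Step 2: t = ln(0.992/0.44)/0.002
Step 3: t = ln(2.255)/0.002
Step 4: t = 0.8129/0.002 = 406.5 min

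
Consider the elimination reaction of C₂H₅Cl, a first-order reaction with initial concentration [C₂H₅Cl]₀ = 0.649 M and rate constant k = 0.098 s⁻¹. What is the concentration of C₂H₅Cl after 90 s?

9.589e-05 M

Step 1: For a first-order reaction: [C₂H₅Cl] = [C₂H₅Cl]₀ × e^(-kt)
Step 2: [C₂H₅Cl] = 0.649 × e^(-0.098 × 90)
Step 3: [C₂H₅Cl] = 0.649 × e^(-8.82)
Step 4: [C₂H₅Cl] = 0.649 × 0.000147748 = 9.589e-05 M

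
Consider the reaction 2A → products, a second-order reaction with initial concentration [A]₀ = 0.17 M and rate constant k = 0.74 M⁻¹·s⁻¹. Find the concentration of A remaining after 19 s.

0.05014 M

Step 1: For a second-order reaction: 1/[A] = 1/[A]₀ + kt
Step 2: 1/[A] = 1/0.17 + 0.74 × 19
Step 3: 1/[A] = 5.882 + 14.06 = 19.94
Step 4: [A] = 1/19.94 = 0.05014 M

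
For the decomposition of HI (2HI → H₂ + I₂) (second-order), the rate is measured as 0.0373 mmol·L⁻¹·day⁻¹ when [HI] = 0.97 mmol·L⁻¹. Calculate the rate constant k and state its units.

0.03964 (mmol·L⁻¹)⁻¹·day⁻¹

Step 1: rate = k[HI]^2, so k = rate / [HI]^2.
Step 2: k = 0.0373 / (0.97)^2 = 0.0373 / 0.9409.
Step 3: k = 0.03964 (mmol·L⁻¹)⁻¹·day⁻¹.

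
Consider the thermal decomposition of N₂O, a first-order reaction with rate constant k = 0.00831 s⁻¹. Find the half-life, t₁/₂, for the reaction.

83.41 s

Step 1: For a first-order reaction, t₁/₂ = ln(2)/k
Step 2: t₁/₂ = ln(2)/0.00831
Step 3: t₁/₂ = 0.6931/0.00831 = 83.41 s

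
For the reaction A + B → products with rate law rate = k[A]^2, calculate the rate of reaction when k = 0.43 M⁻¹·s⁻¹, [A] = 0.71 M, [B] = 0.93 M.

0.2168 M/s

Step 1: The rate law is rate = k[A]^2
Step 2: Note that the rate does not depend on [B] (zero order in B).
Step 3: rate = 0.43 × (0.71)^2 = 0.216763 M/s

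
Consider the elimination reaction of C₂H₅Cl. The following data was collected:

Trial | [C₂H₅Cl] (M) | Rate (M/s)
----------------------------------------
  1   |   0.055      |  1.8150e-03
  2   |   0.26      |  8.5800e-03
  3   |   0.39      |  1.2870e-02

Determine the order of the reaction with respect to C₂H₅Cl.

first order (1)

Step 1: Compare trials to find order n where rate₂/rate₁ = ([C₂H₅Cl]₂/[C₂H₅Cl]₁)^n
Step 2: rate₂/rate₁ = 8.5800e-03/1.8150e-03 = 4.727
Step 3: [C₂H₅Cl]₂/[C₂H₅Cl]₁ = 0.26/0.055 = 4.727
Step 4: n = ln(4.727)/ln(4.727) = 1.00 ≈ 1
Step 5: The reaction is first order in C₂H₅Cl.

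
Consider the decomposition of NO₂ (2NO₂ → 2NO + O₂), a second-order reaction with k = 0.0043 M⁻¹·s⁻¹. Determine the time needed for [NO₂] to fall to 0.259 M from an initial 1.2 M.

704.1 s

Step 1: For second-order: t = (1/[NO₂] - 1/[NO₂]₀)/k
Step 2: t = (1/0.259 - 1/1.2)/0.0043
Step 3: t = (3.861 - 0.8333)/0.0043
Step 4: t = 3.028/0.0043 = 704.1 s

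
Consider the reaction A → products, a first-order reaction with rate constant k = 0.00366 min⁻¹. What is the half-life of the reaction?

189.4 min

Step 1: For a first-order reaction, t₁/₂ = ln(2)/k
Step 2: t₁/₂ = ln(2)/0.00366
Step 3: t₁/₂ = 0.6931/0.00366 = 189.4 min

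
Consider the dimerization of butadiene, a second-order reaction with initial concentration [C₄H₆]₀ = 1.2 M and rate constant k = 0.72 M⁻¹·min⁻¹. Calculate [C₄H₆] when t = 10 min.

0.1245 M

Step 1: For a second-order reaction: 1/[C₄H₆] = 1/[C₄H₆]₀ + kt
Step 2: 1/[C₄H₆] = 1/1.2 + 0.72 × 10
Step 3: 1/[C₄H₆] = 0.8333 + 7.2 = 8.033
Step 4: [C₄H₆] = 1/8.033 = 0.1245 M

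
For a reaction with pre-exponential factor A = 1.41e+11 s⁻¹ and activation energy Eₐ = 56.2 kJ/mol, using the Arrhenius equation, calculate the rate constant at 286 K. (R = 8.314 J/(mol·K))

7.67e+00 s⁻¹

Step 1: Use the Arrhenius equation: k = A × exp(-Eₐ/RT)
Step 2: Convert Eₐ to J/mol: 56.2 kJ/mol = 56200 J/mol
Step 3: Calculate the exponent: -Eₐ/(RT) = -56200/(8.314 × 286) = -23.63525
Step 4: k = 1.41e+11 × exp(-23.63525)
Step 5: k = 1.41e+11 × 5.43677e-11 = 7.6658e+00 s⁻¹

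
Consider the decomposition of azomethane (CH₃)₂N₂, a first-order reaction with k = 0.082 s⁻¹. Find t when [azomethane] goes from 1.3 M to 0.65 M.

8.453 s

Step 1: For first-order: t = ln([azomethane]₀/[azomethane])/k
Step 2: t = ln(1.3/0.65)/0.082
Step 3: t = ln(2)/0.082
Step 4: t = 0.6931/0.082 = 8.453 s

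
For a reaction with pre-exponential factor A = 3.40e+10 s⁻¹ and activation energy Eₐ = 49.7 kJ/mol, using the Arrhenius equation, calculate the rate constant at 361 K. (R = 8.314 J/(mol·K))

2.19e+03 s⁻¹

Step 1: Use the Arrhenius equation: k = A × exp(-Eₐ/RT)
Step 2: Convert Eₐ to J/mol: 49.7 kJ/mol = 49700 J/mol
Step 3: Calculate the exponent: -Eₐ/(RT) = -49700/(8.314 × 361) = -16.55919
Step 4: k = 3.40e+10 × exp(-16.55919)
Step 5: k = 3.40e+10 × 6.43332e-08 = 2.1873e+03 s⁻¹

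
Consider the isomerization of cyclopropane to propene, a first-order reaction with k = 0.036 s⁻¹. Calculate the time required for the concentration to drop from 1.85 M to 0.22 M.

59.15 s

Step 1: For first-order: t = ln([cyclopropane]₀/[cyclopropane])/k
Step 2: t = ln(1.85/0.22)/0.036
Step 3: t = ln(8.409)/0.036
Step 4: t = 2.129/0.036 = 59.15 s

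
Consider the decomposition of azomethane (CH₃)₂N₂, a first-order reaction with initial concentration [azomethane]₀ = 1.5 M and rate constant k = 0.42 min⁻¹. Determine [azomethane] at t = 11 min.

0.01478 M

Step 1: For a first-order reaction: [azomethane] = [azomethane]₀ × e^(-kt)
Step 2: [azomethane] = 1.5 × e^(-0.42 × 11)
Step 3: [azomethane] = 1.5 × e^(-4.62)
Step 4: [azomethane] = 1.5 × 0.0098528 = 0.01478 M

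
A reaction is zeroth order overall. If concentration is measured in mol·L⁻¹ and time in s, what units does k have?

mol·L⁻¹·s⁻¹

Step 1: For overall order n, rate = k × (concentration)^n.
Step 2: Rate has units mol·L⁻¹·s⁻¹; concentration term has units (mol·L⁻¹)^0.
Step 3: k = rate / (concentration)^n, so units of k = (mol·L⁻¹)^(1-0)·s⁻¹ = mol·L⁻¹·s⁻¹.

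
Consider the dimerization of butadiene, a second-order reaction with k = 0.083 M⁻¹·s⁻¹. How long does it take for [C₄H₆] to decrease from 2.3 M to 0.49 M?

19.35 s

Step 1: For second-order: t = (1/[C₄H₆] - 1/[C₄H₆]₀)/k
Step 2: t = (1/0.49 - 1/2.3)/0.083
Step 3: t = (2.041 - 0.4348)/0.083
Step 4: t = 1.606/0.083 = 19.35 s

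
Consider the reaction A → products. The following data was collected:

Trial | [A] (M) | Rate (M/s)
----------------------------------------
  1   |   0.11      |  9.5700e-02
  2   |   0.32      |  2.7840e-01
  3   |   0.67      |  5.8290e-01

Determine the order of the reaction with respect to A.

first order (1)

Step 1: Compare trials to find order n where rate₂/rate₁ = ([A]₂/[A]₁)^n
Step 2: rate₂/rate₁ = 2.7840e-01/9.5700e-02 = 2.909
Step 3: [A]₂/[A]₁ = 0.32/0.11 = 2.909
Step 4: n = ln(2.909)/ln(2.909) = 1.00 ≈ 1
Step 5: The reaction is first order in A.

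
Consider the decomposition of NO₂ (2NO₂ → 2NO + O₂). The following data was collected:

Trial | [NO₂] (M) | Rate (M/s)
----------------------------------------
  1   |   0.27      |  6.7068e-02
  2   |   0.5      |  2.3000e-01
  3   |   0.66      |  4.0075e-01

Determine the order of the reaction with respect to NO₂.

second order (2)

Step 1: Compare trials to find order n where rate₂/rate₁ = ([NO₂]₂/[NO₂]₁)^n
Step 2: rate₂/rate₁ = 2.3000e-01/6.7068e-02 = 3.429
Step 3: [NO₂]₂/[NO₂]₁ = 0.5/0.27 = 1.852
Step 4: n = ln(3.429)/ln(1.852) = 2.00 ≈ 2
Step 5: The reaction is second order in NO₂.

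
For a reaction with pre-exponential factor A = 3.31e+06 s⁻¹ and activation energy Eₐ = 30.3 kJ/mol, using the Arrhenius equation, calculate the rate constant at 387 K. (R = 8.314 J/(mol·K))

2.69e+02 s⁻¹

Step 1: Use the Arrhenius equation: k = A × exp(-Eₐ/RT)
Step 2: Convert Eₐ to J/mol: 30.3 kJ/mol = 30300 J/mol
Step 3: Calculate the exponent: -Eₐ/(RT) = -30300/(8.314 × 387) = -9.41720
Step 4: k = 3.31e+06 × exp(-9.41720)
Step 5: k = 3.31e+06 × 8.13134e-05 = 2.6915e+02 s⁻¹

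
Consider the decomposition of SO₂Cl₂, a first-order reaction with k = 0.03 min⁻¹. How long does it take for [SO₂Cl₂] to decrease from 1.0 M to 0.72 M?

10.95 min

Step 1: For first-order: t = ln([SO₂Cl₂]₀/[SO₂Cl₂])/k
Step 2: t = ln(1.0/0.72)/0.03
Step 3: t = ln(1.389)/0.03
Step 4: t = 0.3285/0.03 = 10.95 min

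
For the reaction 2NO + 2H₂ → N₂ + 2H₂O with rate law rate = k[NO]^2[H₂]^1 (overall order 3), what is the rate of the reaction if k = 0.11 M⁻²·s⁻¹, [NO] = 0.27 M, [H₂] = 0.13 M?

0.001042 M/s

Step 1: The rate law is rate = k[NO]^2[H₂]^1, overall order = 2+1 = 3
Step 2: Substitute values: rate = 0.11 × (0.27)^2 × (0.13)^1
Step 3: rate = 0.11 × 0.0729 × 0.13 = 0.00104247 M/s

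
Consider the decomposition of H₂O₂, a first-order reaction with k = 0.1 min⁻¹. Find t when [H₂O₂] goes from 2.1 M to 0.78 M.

9.904 min

Step 1: For first-order: t = ln([H₂O₂]₀/[H₂O₂])/k
Step 2: t = ln(2.1/0.78)/0.1
Step 3: t = ln(2.692)/0.1
Step 4: t = 0.9904/0.1 = 9.904 min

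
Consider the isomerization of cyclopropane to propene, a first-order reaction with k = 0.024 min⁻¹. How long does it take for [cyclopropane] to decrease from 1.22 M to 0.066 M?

121.5 min

Step 1: For first-order: t = ln([cyclopropane]₀/[cyclopropane])/k
Step 2: t = ln(1.22/0.066)/0.024
Step 3: t = ln(18.48)/0.024
Step 4: t = 2.917/0.024 = 121.5 min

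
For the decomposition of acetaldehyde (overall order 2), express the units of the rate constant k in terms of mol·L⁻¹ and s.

(mol·L⁻¹)⁻¹·s⁻¹

Step 1: For overall order n, rate = k × (concentration)^n.
Step 2: Rate has units mol·L⁻¹·s⁻¹; concentration term has units (mol·L⁻¹)^2.
Step 3: k = rate / (concentration)^n, so units of k = (mol·L⁻¹)^(1-2)·s⁻¹ = (mol·L⁻¹)⁻¹·s⁻¹.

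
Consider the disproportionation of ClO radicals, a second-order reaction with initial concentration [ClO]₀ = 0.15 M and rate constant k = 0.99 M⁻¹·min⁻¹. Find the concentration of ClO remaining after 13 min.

0.05119 M

Step 1: For a second-order reaction: 1/[ClO] = 1/[ClO]₀ + kt
Step 2: 1/[ClO] = 1/0.15 + 0.99 × 13
Step 3: 1/[ClO] = 6.667 + 12.87 = 19.54
Step 4: [ClO] = 1/19.54 = 0.05119 M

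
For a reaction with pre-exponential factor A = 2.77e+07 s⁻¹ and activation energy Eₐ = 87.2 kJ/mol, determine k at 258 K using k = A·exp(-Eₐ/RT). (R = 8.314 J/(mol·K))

6.13e-11 s⁻¹

Step 1: Use the Arrhenius equation: k = A × exp(-Eₐ/RT)
Step 2: Convert Eₐ to J/mol: 87.2 kJ/mol = 87200 J/mol
Step 3: Calculate the exponent: -Eₐ/(RT) = -87200/(8.314 × 258) = -40.65245
Step 4: k = 2.77e+07 × exp(-40.65245)
Step 5: k = 2.77e+07 × 2.21241e-18 = 6.1284e-11 s⁻¹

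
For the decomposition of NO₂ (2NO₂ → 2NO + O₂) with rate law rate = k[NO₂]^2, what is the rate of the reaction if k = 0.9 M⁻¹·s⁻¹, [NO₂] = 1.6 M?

2.304 M/s

Step 1: Identify the rate law: rate = k[NO₂]^2
Step 2: Substitute values: rate = 0.9 × (1.6)^2
Step 3: Calculate: rate = 0.9 × 2.56 = 2.304 M/s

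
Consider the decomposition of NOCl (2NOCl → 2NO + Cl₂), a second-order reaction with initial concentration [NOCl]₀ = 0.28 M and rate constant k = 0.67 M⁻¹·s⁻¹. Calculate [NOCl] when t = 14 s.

0.07721 M

Step 1: For a second-order reaction: 1/[NOCl] = 1/[NOCl]₀ + kt
Step 2: 1/[NOCl] = 1/0.28 + 0.67 × 14
Step 3: 1/[NOCl] = 3.571 + 9.38 = 12.95
Step 4: [NOCl] = 1/12.95 = 0.07721 M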